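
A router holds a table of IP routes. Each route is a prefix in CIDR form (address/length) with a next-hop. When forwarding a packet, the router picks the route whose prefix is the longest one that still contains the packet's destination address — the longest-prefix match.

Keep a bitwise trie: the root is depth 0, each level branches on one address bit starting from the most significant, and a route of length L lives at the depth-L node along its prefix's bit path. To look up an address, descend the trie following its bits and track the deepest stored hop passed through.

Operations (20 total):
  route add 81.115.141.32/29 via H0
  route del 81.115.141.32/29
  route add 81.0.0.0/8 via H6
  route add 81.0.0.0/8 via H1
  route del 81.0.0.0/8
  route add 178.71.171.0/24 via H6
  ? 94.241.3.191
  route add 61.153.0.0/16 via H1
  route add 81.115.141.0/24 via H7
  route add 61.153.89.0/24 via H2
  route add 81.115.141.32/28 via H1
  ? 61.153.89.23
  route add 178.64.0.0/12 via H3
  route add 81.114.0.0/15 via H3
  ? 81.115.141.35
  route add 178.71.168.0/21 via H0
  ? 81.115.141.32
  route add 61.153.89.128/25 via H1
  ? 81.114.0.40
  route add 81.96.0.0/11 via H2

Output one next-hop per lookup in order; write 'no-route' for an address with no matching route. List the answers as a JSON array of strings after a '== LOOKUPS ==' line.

Trace:
  + 81.115.141.32/29 (H0) depth=29
  - 81.115.141.32/29 clear@29
  + 81.0.0.0/8 (H6) depth=8
  + 81.0.0.0/8 (H1) depth=8
  - 81.0.0.0/8 clear@8
  + 178.71.171.0/24 (H6) depth=24
  Q 94.241.3.191: descend 0101 ; hops seen [∅] ; pick no-route
  + 61.153.0.0/16 (H1) depth=16
  + 81.115.141.0/24 (H7) depth=24
  + 61.153.89.0/24 (H2) depth=24
  + 81.115.141.32/28 (H1) depth=28
  Q 61.153.89.23: descend 001111011001100101011001 ; hops seen [H1,H2] ; pick H2
  + 178.64.0.0/12 (H3) depth=12
  + 81.114.0.0/15 (H3) depth=15
  Q 81.115.141.35: descend 01010001011100111000110100100 ; hops seen [H3,H7,H1] ; pick H1
  + 178.71.168.0/21 (H0) depth=21
  Q 81.115.141.32: descend 01010001011100111000110100100 ; hops seen [H3,H7,H1] ; pick H1
  + 61.153.89.128/25 (H1) depth=25
  Q 81.114.0.40: descend 010100010111001 ; hops seen [H3] ; pick H3
  + 81.96.0.0/11 (H2) depth=11

== LOOKUPS ==
["no-route","H2","H1","H1","H3"]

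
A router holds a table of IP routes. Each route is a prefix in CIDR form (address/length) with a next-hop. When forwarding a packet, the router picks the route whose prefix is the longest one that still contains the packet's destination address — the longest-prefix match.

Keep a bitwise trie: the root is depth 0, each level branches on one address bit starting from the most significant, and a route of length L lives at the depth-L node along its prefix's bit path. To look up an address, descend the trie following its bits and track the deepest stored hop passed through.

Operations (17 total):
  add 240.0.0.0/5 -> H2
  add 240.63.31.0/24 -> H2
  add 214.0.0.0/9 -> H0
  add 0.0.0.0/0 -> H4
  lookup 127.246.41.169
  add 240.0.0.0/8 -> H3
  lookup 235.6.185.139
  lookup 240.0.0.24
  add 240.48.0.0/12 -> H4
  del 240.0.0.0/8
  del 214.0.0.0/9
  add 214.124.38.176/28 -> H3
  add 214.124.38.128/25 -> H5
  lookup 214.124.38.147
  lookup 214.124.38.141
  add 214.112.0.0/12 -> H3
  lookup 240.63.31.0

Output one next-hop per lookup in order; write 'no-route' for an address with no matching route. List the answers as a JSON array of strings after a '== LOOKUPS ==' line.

Trace:
  + 240.0.0.0/5 (H2) depth=5
  + 240.63.31.0/24 (H2) depth=24
  + 214.0.0.0/9 (H0) depth=9
  + 0.0.0.0/0 (H4) depth=0
  lookup 127.246.41.169: bits ε walk d0:H4 -> H4
  + 240.0.0.0/8 (H3) depth=8
  lookup 235.6.185.139: bits 111 walk d0:H4→d1:-→d2:-→d3:- -> H4
  lookup 240.0.0.24: bits 1111000000 walk d0:H4→d1:-→d2:-→d3:-→d4:-→d5:H2→d6:-→d7:-→d8:H3→d9:-→d10:- -> H3
  + 240.48.0.0/12 (H4) depth=12
  del 240.0.0.0/8 (clear depth 8)
  del 214.0.0.0/9 (clear depth 9)
  + 214.124.38.176/28 (H3) depth=28
  + 214.124.38.128/25 (H5) depth=25
  lookup 214.124.38.147: bits 11010110011111000010011010 walk d0:H4→d1:-→d2:-→d3:-→d4:-→d5:-→d6:-→d7:-→d8:-→d9:-→d10:-→d11:-→d12:-→d13:-→d14:-→d15:-→d16:-→d17:-→d18:-→d19:-→d20:-→d21:-→d22:-→d23:-→d24:-→d25:H5→d26:- -> H5
  lookup 214.124.38.141: bits 11010110011111000010011010 walk d0:H4→d1:-→d2:-→d3:-→d4:-→d5:-→d6:-→d7:-→d8:-→d9:-→d10:-→d11:-→d12:-→d13:-→d14:-→d15:-→d16:-→d17:-→d18:-→d19:-→d20:-→d21:-→d22:-→d23:-→d24:-→d25:H5→d26:- -> H5
  + 214.112.0.0/12 (H3) depth=12
  lookup 240.63.31.0: bits 111100000011111100011111 walk d0:H4→d1:-→d2:-→d3:-→d4:-→d5:H2→d6:-→d7:-→d8:-→d9:-→d10:-→d11:-→d12:H4→d13:-→d14:-→d15:-→d16:-→d17:-→d18:-→d19:-→d20:-→d21:-→d22:-→d23:-→d24:H2 -> H2

== LOOKUPS ==
["H4","H4","H3","H5","H5","H2"]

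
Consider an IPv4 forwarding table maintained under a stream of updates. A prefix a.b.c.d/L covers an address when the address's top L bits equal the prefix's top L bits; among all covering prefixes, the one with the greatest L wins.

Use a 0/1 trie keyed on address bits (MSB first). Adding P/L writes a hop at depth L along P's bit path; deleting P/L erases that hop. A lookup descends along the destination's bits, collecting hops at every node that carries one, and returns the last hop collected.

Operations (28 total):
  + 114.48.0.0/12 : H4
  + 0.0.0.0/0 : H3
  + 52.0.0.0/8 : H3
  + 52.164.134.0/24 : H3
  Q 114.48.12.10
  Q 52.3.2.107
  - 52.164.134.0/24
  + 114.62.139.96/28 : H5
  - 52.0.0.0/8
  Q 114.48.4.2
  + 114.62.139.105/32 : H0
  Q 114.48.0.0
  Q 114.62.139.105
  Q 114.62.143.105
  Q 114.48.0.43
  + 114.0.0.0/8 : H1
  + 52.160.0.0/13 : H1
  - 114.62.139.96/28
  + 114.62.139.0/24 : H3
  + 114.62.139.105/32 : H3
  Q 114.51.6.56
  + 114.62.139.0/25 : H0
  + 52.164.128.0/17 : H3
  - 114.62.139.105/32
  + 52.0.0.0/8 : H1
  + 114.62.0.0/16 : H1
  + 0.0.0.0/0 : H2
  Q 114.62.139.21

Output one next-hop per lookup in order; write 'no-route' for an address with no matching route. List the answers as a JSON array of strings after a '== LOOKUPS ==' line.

Apply in order:
  add 114.48.0.0/12 -> H4 at depth 12
  add 0.0.0.0/0 -> H3 at depth 0
  add 52.0.0.0/8 -> H3 at depth 8
  add 52.164.134.0/24 -> H3 at depth 24
  lookup 114.48.12.10: bits 011100100011 walk d0:H3→d1:-→d2:-→d3:-→d4:-→d5:-→d6:-→d7:-→d8:-→d9:-→d10:-→d11:-→d12:H4 -> H4
  lookup 52.3.2.107: bits 00110100 walk d0:H3→d1:-→d2:-→d3:-→d4:-→d5:-→d6:-→d7:-→d8:H3 -> H3
  del 52.164.134.0/24 (clear depth 24)
  add 114.62.139.96/28 -> H5 at depth 28
  del 52.0.0.0/8 (clear depth 8)
  lookup 114.48.4.2: bits 011100100011 walk d0:H3→d1:-→d2:-→d3:-→d4:-→d5:-→d6:-→d7:-→d8:-→d9:-→d10:-→d11:-→d12:H4 -> H4
  add 114.62.139.105/32 -> H0 at depth 32
  lookup 114.48.0.0: bits 011100100011 walk d0:H3→d1:-→d2:-→d3:-→d4:-→d5:-→d6:-→d7:-→d8:-→d9:-→d10:-→d11:-→d12:H4 -> H4
  lookup 114.62.139.105: bits 01110010001111101000101101101001 walk d0:H3→d1:-→d2:-→d3:-→d4:-→d5:-→d6:-→d7:-→d8:-→d9:-→d10:-→d11:-→d12:H4→d13:-→d14:-→d15:-→d16:-→d17:-→d18:-→d19:-→d20:-→d21:-→d22:-→d23:-→d24:-→d25:-→d26:-→d27:-→d28:H5→d29:-→d30:-→d31:-→d32:H0 -> H0
  lookup 114.62.143.105: bits 011100100011111010001 walk d0:H3→d1:-→d2:-→d3:-→d4:-→d5:-→d6:-→d7:-→d8:-→d9:-→d10:-→d11:-→d12:H4→d13:-→d14:-→d15:-→d16:-→d17:-→d18:-→d19:-→d20:-→d21:- -> H4
  lookup 114.48.0.43: bits 011100100011 walk d0:H3→d1:-→d2:-→d3:-→d4:-→d5:-→d6:-→d7:-→d8:-→d9:-→d10:-→d11:-→d12:H4 -> H4
  add 114.0.0.0/8 -> H1 at depth 8
  add 52.160.0.0/13 -> H1 at depth 13
  del 114.62.139.96/28 (clear depth 28)
  add 114.62.139.0/24 -> H3 at depth 24
  add 114.62.139.105/32 -> H3 at depth 32
  lookup 114.51.6.56: bits 011100100011 walk d0:H3→d1:-→d2:-→d3:-→d4:-→d5:-→d6:-→d7:-→d8:H1→d9:-→d10:-→d11:-→d12:H4 -> H4
  add 114.62.139.0/25 -> H0 at depth 25
  add 52.164.128.0/17 -> H3 at depth 17
  del 114.62.139.105/32 (clear depth 32)
  add 52.0.0.0/8 -> H1 at depth 8
  add 114.62.0.0/16 -> H1 at depth 16
  add 0.0.0.0/0 -> H2 at depth 0
  lookup 114.62.139.21: bits 0111001000111110100010110 walk d0:H2→d1:-→d2:-→d3:-→d4:-→d5:-→d6:-→d7:-→d8:H1→d9:-→d10:-→d11:-→d12:H4→d13:-→d14:-→d15:-→d16:H1→d17:-→d18:-→d19:-→d20:-→d21:-→d22:-→d23:-→d24:H3→d25:H0 -> H0

== LOOKUPS ==
["H4","H3","H4","H4","H0","H4","H4","H4","H0"]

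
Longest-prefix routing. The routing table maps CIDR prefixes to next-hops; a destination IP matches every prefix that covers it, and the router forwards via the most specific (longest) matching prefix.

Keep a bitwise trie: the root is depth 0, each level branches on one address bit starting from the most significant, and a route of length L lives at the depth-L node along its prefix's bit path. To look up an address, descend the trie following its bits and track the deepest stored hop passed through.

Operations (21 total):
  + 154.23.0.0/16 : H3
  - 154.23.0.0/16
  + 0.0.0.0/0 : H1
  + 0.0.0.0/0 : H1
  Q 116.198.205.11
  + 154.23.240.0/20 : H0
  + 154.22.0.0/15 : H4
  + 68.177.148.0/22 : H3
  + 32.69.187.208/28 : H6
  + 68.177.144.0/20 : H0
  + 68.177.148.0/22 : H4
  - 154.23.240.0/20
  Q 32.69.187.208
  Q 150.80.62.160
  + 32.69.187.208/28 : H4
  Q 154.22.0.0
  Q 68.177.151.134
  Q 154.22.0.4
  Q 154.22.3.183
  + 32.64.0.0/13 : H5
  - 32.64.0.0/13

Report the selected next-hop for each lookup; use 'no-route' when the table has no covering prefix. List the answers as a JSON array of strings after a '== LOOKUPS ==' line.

Process each operation:
  add 154.23.0.0/16 -> H3 at depth 16
  del 154.23.0.0/16 (clear depth 16)
  add 0.0.0.0/0 -> H1 at depth 0
  add 0.0.0.0/0 -> H1 at depth 0
  ? 116.198.205.11  path d0:H1  best=H1
  add 154.23.240.0/20 -> H0 at depth 20
  add 154.22.0.0/15 -> H4 at depth 15
  add 68.177.148.0/22 -> H3 at depth 22
  add 32.69.187.208/28 -> H6 at depth 28
  add 68.177.144.0/20 -> H0 at depth 20
  add 68.177.148.0/22 -> H4 at depth 22
  del 154.23.240.0/20 (clear depth 20)
  ? 32.69.187.208  path d0:H1→d1:-→d2:-→d3:-→d4:-→d5:-→d6:-→d7:-→d8:-→d9:-→d10:-→d11:-→d12:-→d13:-→d14:-→d15:-→d16:-→d17:-→d18:-→d19:-→d20:-→d21:-→d22:-→d23:-→d24:-→d25:-→d26:-→d27:-→d28:H6  best=H6
  ? 150.80.62.160  path d0:H1→d1:-→d2:-→d3:-→d4:-  best=H1
  add 32.69.187.208/28 -> H4 at depth 28
  ? 154.22.0.0  path d0:H1→d1:-→d2:-→d3:-→d4:-→d5:-→d6:-→d7:-→d8:-→d9:-→d10:-→d11:-→d12:-→d13:-→d14:-→d15:H4  best=H4
  ? 68.177.151.134  path d0:H1→d1:-→d2:-→d3:-→d4:-→d5:-→d6:-→d7:-→d8:-→d9:-→d10:-→d11:-→d12:-→d13:-→d14:-→d15:-→d16:-→d17:-→d18:-→d19:-→d20:H0→d21:-→d22:H4  best=H4
  ? 154.22.0.4  path d0:H1→d1:-→d2:-→d3:-→d4:-→d5:-→d6:-→d7:-→d8:-→d9:-→d10:-→d11:-→d12:-→d13:-→d14:-→d15:H4  best=H4
  ? 154.22.3.183  path d0:H1→d1:-→d2:-→d3:-→d4:-→d5:-→d6:-→d7:-→d8:-→d9:-→d10:-→d11:-→d12:-→d13:-→d14:-→d15:H4  best=H4
  add 32.64.0.0/13 -> H5 at depth 13
  del 32.64.0.0/13 (clear depth 13)

== LOOKUPS ==
["H1","H6","H1","H4","H4","H4","H4"]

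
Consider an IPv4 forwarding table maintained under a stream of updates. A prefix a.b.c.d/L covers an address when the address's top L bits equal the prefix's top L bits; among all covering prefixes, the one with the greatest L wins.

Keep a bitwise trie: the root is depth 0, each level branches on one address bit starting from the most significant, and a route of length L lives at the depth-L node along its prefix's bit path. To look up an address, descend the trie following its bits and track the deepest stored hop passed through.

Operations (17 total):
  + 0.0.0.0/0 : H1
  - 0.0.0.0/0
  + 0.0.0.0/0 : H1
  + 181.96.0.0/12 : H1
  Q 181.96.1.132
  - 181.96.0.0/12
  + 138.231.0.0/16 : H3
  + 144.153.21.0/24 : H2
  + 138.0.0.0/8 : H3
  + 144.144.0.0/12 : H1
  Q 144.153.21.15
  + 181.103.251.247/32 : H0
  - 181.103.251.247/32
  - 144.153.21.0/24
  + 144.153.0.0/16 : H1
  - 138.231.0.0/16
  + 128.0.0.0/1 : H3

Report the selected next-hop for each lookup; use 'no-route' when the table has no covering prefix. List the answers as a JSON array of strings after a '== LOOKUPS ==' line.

Process each operation:
  add 0.0.0.0/0 -> H1 at depth 0
  - 0.0.0.0/0 clear@0
  add 0.0.0.0/0 -> H1 at depth 0
  add 181.96.0.0/12 -> H1 at depth 12
  ? 181.96.1.132  path d0:H1→d1:-→d2:-→d3:-→d4:-→d5:-→d6:-→d7:-→d8:-→d9:-→d10:-→d11:-→d12:H1  best=H1
  - 181.96.0.0/12 clear@12
  add 138.231.0.0/16 -> H3 at depth 16
  add 144.153.21.0/24 -> H2 at depth 24
  add 138.0.0.0/8 -> H3 at depth 8
  add 144.144.0.0/12 -> H1 at depth 12
  ? 144.153.21.15  path d0:H1→d1:-→d2:-→d3:-→d4:-→d5:-→d6:-→d7:-→d8:-→d9:-→d10:-→d11:-→d12:H1→d13:-→d14:-→d15:-→d16:-→d17:-→d18:-→d19:-→d20:-→d21:-→d22:-→d23:-→d24:H2  best=H2
  add 181.103.251.247/32 -> H0 at depth 32
  - 181.103.251.247/32 clear@32
  - 144.153.21.0/24 clear@24
  add 144.153.0.0/16 -> H1 at depth 16
  - 138.231.0.0/16 clear@16
  add 128.0.0.0/1 -> H3 at depth 1

== LOOKUPS ==
["H1","H2"]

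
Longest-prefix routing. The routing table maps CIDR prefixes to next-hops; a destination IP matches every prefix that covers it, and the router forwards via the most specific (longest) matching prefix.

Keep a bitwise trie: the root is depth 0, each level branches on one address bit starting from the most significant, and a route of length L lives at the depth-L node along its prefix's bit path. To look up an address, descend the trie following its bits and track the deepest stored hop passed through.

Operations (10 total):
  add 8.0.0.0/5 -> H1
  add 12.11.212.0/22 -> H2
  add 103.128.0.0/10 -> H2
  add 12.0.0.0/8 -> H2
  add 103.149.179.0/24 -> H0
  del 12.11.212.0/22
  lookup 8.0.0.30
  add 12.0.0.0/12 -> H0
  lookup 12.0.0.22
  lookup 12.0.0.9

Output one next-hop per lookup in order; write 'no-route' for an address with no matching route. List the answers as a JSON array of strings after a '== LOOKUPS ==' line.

Apply in order:
  + 8.0.0.0/5 (H1) depth=5
  + 12.11.212.0/22 (H2) depth=22
  + 103.128.0.0/10 (H2) depth=10
  + 12.0.0.0/8 (H2) depth=8
  + 103.149.179.0/24 (H0) depth=24
  - 12.11.212.0/22 clear@22
  ? 8.0.0.30  path d0:-→d1:-→d2:-→d3:-→d4:-→d5:H1  best=H1
  + 12.0.0.0/12 (H0) depth=12
  ? 12.0.0.22  path d0:-→d1:-→d2:-→d3:-→d4:-→d5:H1→d6:-→d7:-→d8:H2→d9:-→d10:-→d11:-→d12:H0  best=H0
  ? 12.0.0.9  path d0:-→d1:-→d2:-→d3:-→d4:-→d5:H1→d6:-→d7:-→d8:H2→d9:-→d10:-→d11:-→d12:H0  best=H0

== LOOKUPS ==
["H1","H0","H0"]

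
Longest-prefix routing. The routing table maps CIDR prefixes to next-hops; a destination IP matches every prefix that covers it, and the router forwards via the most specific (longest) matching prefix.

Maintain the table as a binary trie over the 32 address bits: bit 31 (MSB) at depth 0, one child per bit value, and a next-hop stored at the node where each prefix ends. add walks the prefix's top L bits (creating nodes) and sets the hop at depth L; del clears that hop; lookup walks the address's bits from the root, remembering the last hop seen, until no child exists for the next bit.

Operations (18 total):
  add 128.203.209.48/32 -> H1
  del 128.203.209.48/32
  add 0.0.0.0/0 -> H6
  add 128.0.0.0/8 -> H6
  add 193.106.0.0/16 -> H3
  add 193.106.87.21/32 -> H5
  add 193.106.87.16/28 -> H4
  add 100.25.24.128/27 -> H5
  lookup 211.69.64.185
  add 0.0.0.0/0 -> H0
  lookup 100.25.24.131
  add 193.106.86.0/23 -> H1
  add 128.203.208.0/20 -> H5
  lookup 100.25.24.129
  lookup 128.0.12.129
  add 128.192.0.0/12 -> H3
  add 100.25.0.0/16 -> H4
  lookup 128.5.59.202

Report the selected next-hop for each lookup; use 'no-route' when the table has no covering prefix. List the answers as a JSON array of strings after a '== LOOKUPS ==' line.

Apply in order:
  add 128.203.209.48/32 -> H1 at depth 32
  del 128.203.209.48/32 (clear depth 32)
  add 0.0.0.0/0 -> H6 at depth 0
  add 128.0.0.0/8 -> H6 at depth 8
  add 193.106.0.0/16 -> H3 at depth 16
  add 193.106.87.21/32 -> H5 at depth 32
  add 193.106.87.16/28 -> H4 at depth 28
  add 100.25.24.128/27 -> H5 at depth 27
  Q 211.69.64.185: descend 110 ; hops seen [H6] ; pick H6
  add 0.0.0.0/0 -> H0 at depth 0
  Q 100.25.24.131: descend 011001000001100100011000100 ; hops seen [H0,H5] ; pick H5
  add 193.106.86.0/23 -> H1 at depth 23
  add 128.203.208.0/20 -> H5 at depth 20
  Q 100.25.24.129: descend 011001000001100100011000100 ; hops seen [H0,H5] ; pick H5
  Q 128.0.12.129: descend 10000000 ; hops seen [H0,H6] ; pick H6
  add 128.192.0.0/12 -> H3 at depth 12
  add 100.25.0.0/16 -> H4 at depth 16
  Q 128.5.59.202: descend 10000000 ; hops seen [H0,H6] ; pick H6

== LOOKUPS ==
["H6","H5","H5","H6","H6"]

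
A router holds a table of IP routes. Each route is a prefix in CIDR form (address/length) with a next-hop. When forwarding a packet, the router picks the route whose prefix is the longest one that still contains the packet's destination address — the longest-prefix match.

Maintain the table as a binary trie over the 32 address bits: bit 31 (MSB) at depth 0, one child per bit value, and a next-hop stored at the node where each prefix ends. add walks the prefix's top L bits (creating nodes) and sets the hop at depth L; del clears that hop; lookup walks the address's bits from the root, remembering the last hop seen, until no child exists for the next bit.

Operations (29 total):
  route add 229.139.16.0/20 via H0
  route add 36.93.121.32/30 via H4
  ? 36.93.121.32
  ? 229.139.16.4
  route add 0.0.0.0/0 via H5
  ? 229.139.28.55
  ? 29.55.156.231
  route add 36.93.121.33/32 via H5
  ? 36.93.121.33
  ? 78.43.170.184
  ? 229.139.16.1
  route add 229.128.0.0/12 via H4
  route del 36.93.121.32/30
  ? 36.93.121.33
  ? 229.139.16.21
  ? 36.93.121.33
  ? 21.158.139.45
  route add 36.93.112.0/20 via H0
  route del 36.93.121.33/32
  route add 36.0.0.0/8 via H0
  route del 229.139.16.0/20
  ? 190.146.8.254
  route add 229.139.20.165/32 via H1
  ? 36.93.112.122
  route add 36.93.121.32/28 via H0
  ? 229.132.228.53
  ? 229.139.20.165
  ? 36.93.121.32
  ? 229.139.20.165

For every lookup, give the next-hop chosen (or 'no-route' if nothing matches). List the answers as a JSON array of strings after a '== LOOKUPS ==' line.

Process each operation:
  + 229.139.16.0/20 (H0) depth=20
  + 36.93.121.32/30 (H4) depth=30
  lookup 36.93.121.32: bits 001001000101110101111001001000 walk d0:-→d1:-→d2:-→d3:-→d4:-→d5:-→d6:-→d7:-→d8:-→d9:-→d10:-→d11:-→d12:-→d13:-→d14:-→d15:-→d16:-→d17:-→d18:-→d19:-→d20:-→d21:-→d22:-→d23:-→d24:-→d25:-→d26:-→d27:-→d28:-→d29:-→d30:H4 -> H4
  lookup 229.139.16.4: bits 11100101100010110001 walk d0:-→d1:-→d2:-→d3:-→d4:-→d5:-→d6:-→d7:-→d8:-→d9:-→d10:-→d11:-→d12:-→d13:-→d14:-→d15:-→d16:-→d17:-→d18:-→d19:-→d20:H0 -> H0
  + 0.0.0.0/0 (H5) depth=0
  lookup 229.139.28.55: bits 11100101100010110001 walk d0:H5→d1:-→d2:-→d3:-→d4:-→d5:-→d6:-→d7:-→d8:-→d9:-→d10:-→d11:-→d12:-→d13:-→d14:-→d15:-→d16:-→d17:-→d18:-→d19:-→d20:H0 -> H0
  lookup 29.55.156.231: bits 00 walk d0:H5→d1:-→d2:- -> H5
  + 36.93.121.33/32 (H5) depth=32
  lookup 36.93.121.33: bits 00100100010111010111100100100001 walk d0:H5→d1:-→d2:-→d3:-→d4:-→d5:-→d6:-→d7:-→d8:-→d9:-→d10:-→d11:-→d12:-→d13:-→d14:-→d15:-→d16:-→d17:-→d18:-→d19:-→d20:-→d21:-→d22:-→d23:-→d24:-→d25:-→d26:-→d27:-→d28:-→d29:-→d30:H4→d31:-→d32:H5 -> H5
  lookup 78.43.170.184: bits 0 walk d0:H5→d1:- -> H5
  lookup 229.139.16.1: bits 11100101100010110001 walk d0:H5→d1:-→d2:-→d3:-→d4:-→d5:-→d6:-→d7:-→d8:-→d9:-→d10:-→d11:-→d12:-→d13:-→d14:-→d15:-→d16:-→d17:-→d18:-→d19:-→d20:H0 -> H0
  + 229.128.0.0/12 (H4) depth=12
  del 36.93.121.32/30 (clear depth 30)
  lookup 36.93.121.33: bits 00100100010111010111100100100001 walk d0:H5→d1:-→d2:-→d3:-→d4:-→d5:-→d6:-→d7:-→d8:-→d9:-→d10:-→d11:-→d12:-→d13:-→d14:-→d15:-→d16:-→d17:-→d18:-→d19:-→d20:-→d21:-→d22:-→d23:-→d24:-→d25:-→d26:-→d27:-→d28:-→d29:-→d30:-→d31:-→d32:H5 -> H5
  lookup 229.139.16.21: bits 11100101100010110001 walk d0:H5→d1:-→d2:-→d3:-→d4:-→d5:-→d6:-→d7:-→d8:-→d9:-→d10:-→d11:-→d12:H4→d13:-→d14:-→d15:-→d16:-→d17:-→d18:-→d19:-→d20:H0 -> H0
  lookup 36.93.121.33: bits 00100100010111010111100100100001 walk d0:H5→d1:-→d2:-→d3:-→d4:-→d5:-→d6:-→d7:-→d8:-→d9:-→d10:-→d11:-→d12:-→d13:-→d14:-→d15:-→d16:-→d17:-→d18:-→d19:-→d20:-→d21:-→d22:-→d23:-→d24:-→d25:-→d26:-→d27:-→d28:-→d29:-→d30:-→d31:-→d32:H5 -> H5
  lookup 21.158.139.45: bits 00 walk d0:H5→d1:-→d2:- -> H5
  + 36.93.112.0/20 (H0) depth=20
  del 36.93.121.33/32 (clear depth 32)
  + 36.0.0.0/8 (H0) depth=8
  del 229.139.16.0/20 (clear depth 20)
  lookup 190.146.8.254: bits 1 walk d0:H5→d1:- -> H5
  + 229.139.20.165/32 (H1) depth=32
  lookup 36.93.112.122: bits 00100100010111010111 walk d0:H5→d1:-→d2:-→d3:-→d4:-→d5:-→d6:-→d7:-→d8:H0→d9:-→d10:-→d11:-→d12:-→d13:-→d14:-→d15:-→d16:-→d17:-→d18:-→d19:-→d20:H0 -> H0
  + 36.93.121.32/28 (H0) depth=28
  lookup 229.132.228.53: bits 111001011000 walk d0:H5→d1:-→d2:-→d3:-→d4:-→d5:-→d6:-→d7:-→d8:-→d9:-→d10:-→d11:-→d12:H4 -> H4
  lookup 229.139.20.165: bits 11100101100010110001010010100101 walk d0:H5→d1:-→d2:-→d3:-→d4:-→d5:-→d6:-→d7:-→d8:-→d9:-→d10:-→d11:-→d12:H4→d13:-→d14:-→d15:-→d16:-→d17:-→d18:-→d19:-→d20:-→d21:-→d22:-→d23:-→d24:-→d25:-→d26:-→d27:-→d28:-→d29:-→d30:-→d31:-→d32:H1 -> H1
  lookup 36.93.121.32: bits 0010010001011101011110010010000 walk d0:H5→d1:-→d2:-→d3:-→d4:-→d5:-→d6:-→d7:-→d8:H0→d9:-→d10:-→d11:-→d12:-→d13:-→d14:-→d15:-→d16:-→d17:-→d18:-→d19:-→d20:H0→d21:-→d22:-→d23:-→d24:-→d25:-→d26:-→d27:-→d28:H0→d29:-→d30:-→d31:- -> H0
  lookup 229.139.20.165: bits 11100101100010110001010010100101 walk d0:H5→d1:-→d2:-→d3:-→d4:-→d5:-→d6:-→d7:-→d8:-→d9:-→d10:-→d11:-→d12:H4→d13:-→d14:-→d15:-→d16:-→d17:-→d18:-→d19:-→d20:-→d21:-→d22:-→d23:-→d24:-→d25:-→d26:-→d27:-→d28:-→d29:-→d30:-→d31:-→d32:H1 -> H1

== LOOKUPS ==
["H4","H0","H0","H5","H5","H5","H0","H5","H0","H5","H5","H5","H0","H4","H1","H0","H1"]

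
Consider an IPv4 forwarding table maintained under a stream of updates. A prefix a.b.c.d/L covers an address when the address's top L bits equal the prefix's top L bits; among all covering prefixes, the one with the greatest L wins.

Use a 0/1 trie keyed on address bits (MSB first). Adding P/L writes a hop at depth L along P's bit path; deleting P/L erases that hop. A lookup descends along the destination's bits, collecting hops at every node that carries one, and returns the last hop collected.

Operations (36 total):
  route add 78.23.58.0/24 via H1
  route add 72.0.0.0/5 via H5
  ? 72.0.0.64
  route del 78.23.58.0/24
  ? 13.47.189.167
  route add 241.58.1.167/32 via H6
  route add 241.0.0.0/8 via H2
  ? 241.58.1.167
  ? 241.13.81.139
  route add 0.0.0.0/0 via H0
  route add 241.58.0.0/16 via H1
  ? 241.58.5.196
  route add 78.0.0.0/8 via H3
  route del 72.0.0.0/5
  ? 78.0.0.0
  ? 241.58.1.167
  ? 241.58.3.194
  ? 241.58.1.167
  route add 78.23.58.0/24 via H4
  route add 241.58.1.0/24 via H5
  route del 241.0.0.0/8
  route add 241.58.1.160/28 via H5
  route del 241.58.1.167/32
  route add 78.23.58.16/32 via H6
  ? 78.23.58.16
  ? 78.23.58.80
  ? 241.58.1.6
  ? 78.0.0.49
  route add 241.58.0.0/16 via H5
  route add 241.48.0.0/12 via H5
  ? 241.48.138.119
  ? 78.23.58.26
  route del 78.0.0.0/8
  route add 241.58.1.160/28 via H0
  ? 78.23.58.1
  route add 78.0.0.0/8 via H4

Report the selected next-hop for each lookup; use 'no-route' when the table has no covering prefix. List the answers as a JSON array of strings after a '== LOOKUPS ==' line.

Trace:
  + 78.23.58.0/24 (H1) depth=24
  + 72.0.0.0/5 (H5) depth=5
  ? 72.0.0.64  path d0:-→d1:-→d2:-→d3:-→d4:-→d5:H5  best=H5
  - 78.23.58.0/24 clear@24
  ? 13.47.189.167  path d0:-→d1:-  best=no-route
  + 241.58.1.167/32 (H6) depth=32
  + 241.0.0.0/8 (H2) depth=8
  ? 241.58.1.167  path d0:-→d1:-→d2:-→d3:-→d4:-→d5:-→d6:-→d7:-→d8:H2→d9:-→d10:-→d11:-→d12:-→d13:-→d14:-→d15:-→d16:-→d17:-→d18:-→d19:-→d20:-→d21:-→d22:-→d23:-→d24:-→d25:-→d26:-→d27:-→d28:-→d29:-→d30:-→d31:-→d32:H6  best=H6
  ? 241.13.81.139  path d0:-→d1:-→d2:-→d3:-→d4:-→d5:-→d6:-→d7:-→d8:H2→d9:-→d10:-  best=H2
  + 0.0.0.0/0 (H0) depth=0
  + 241.58.0.0/16 (H1) depth=16
  ? 241.58.5.196  path d0:H0→d1:-→d2:-→d3:-→d4:-→d5:-→d6:-→d7:-→d8:H2→d9:-→d10:-→d11:-→d12:-→d13:-→d14:-→d15:-→d16:H1→d17:-→d18:-→d19:-→d20:-→d21:-  best=H1
  + 78.0.0.0/8 (H3) depth=8
  - 72.0.0.0/5 clear@5
  ? 78.0.0.0  path d0:H0→d1:-→d2:-→d3:-→d4:-→d5:-→d6:-→d7:-→d8:H3→d9:-→d10:-→d11:-  best=H3
  ? 241.58.1.167  path d0:H0→d1:-→d2:-→d3:-→d4:-→d5:-→d6:-→d7:-→d8:H2→d9:-→d10:-→d11:-→d12:-→d13:-→d14:-→d15:-→d16:H1→d17:-→d18:-→d19:-→d20:-→d21:-→d22:-→d23:-→d24:-→d25:-→d26:-→d27:-→d28:-→d29:-→d30:-→d31:-→d32:H6  best=H6
  ? 241.58.3.194  path d0:H0→d1:-→d2:-→d3:-→d4:-→d5:-→d6:-→d7:-→d8:H2→d9:-→d10:-→d11:-→d12:-→d13:-→d14:-→d15:-→d16:H1→d17:-→d18:-→d19:-→d20:-→d21:-→d22:-  best=H1
  ? 241.58.1.167  path d0:H0→d1:-→d2:-→d3:-→d4:-→d5:-→d6:-→d7:-→d8:H2→d9:-→d10:-→d11:-→d12:-→d13:-→d14:-→d15:-→d16:H1→d17:-→d18:-→d19:-→d20:-→d21:-→d22:-→d23:-→d24:-→d25:-→d26:-→d27:-→d28:-→d29:-→d30:-→d31:-→d32:H6  best=H6
  + 78.23.58.0/24 (H4) depth=24
  + 241.58.1.0/24 (H5) depth=24
  - 241.0.0.0/8 clear@8
  + 241.58.1.160/28 (H5) depth=28
  - 241.58.1.167/32 clear@32
  + 78.23.58.16/32 (H6) depth=32
  ? 78.23.58.16  path d0:H0→d1:-→d2:-→d3:-→d4:-→d5:-→d6:-→d7:-→d8:H3→d9:-→d10:-→d11:-→d12:-→d13:-→d14:-→d15:-→d16:-→d17:-→d18:-→d19:-→d20:-→d21:-→d22:-→d23:-→d24:H4→d25:-→d26:-→d27:-→d28:-→d29:-→d30:-→d31:-→d32:H6  best=H6
  ? 78.23.58.80  path d0:H0→d1:-→d2:-→d3:-→d4:-→d5:-→d6:-→d7:-→d8:H3→d9:-→d10:-→d11:-→d12:-→d13:-→d14:-→d15:-→d16:-→d17:-→d18:-→d19:-→d20:-→d21:-→d22:-→d23:-→d24:H4→d25:-  best=H4
  ? 241.58.1.6  path d0:H0→d1:-→d2:-→d3:-→d4:-→d5:-→d6:-→d7:-→d8:-→d9:-→d10:-→d11:-→d12:-→d13:-→d14:-→d15:-→d16:H1→d17:-→d18:-→d19:-→d20:-→d21:-→d22:-→d23:-→d24:H5  best=H5
  ? 78.0.0.49  path d0:H0→d1:-→d2:-→d3:-→d4:-→d5:-→d6:-→d7:-→d8:H3→d9:-→d10:-→d11:-  best=H3
  + 241.58.0.0/16 (H5) depth=16
  + 241.48.0.0/12 (H5) depth=12
  ? 241.48.138.119  path d0:H0→d1:-→d2:-→d3:-→d4:-→d5:-→d6:-→d7:-→d8:-→d9:-→d10:-→d11:-→d12:H5  best=H5
  ? 78.23.58.26  path d0:H0→d1:-→d2:-→d3:-→d4:-→d5:-→d6:-→d7:-→d8:H3→d9:-→d10:-→d11:-→d12:-→d13:-→d14:-→d15:-→d16:-→d17:-→d18:-→d19:-→d20:-→d21:-→d22:-→d23:-→d24:H4→d25:-→d26:-→d27:-→d28:-  best=H4
  - 78.0.0.0/8 clear@8
  + 241.58.1.160/28 (H0) depth=28
  ? 78.23.58.1  path d0:H0→d1:-→d2:-→d3:-→d4:-→d5:-→d6:-→d7:-→d8:-→d9:-→d10:-→d11:-→d12:-→d13:-→d14:-→d15:-→d16:-→d17:-→d18:-→d19:-→d20:-→d21:-→d22:-→d23:-→d24:H4→d25:-→d26:-→d27:-  best=H4
  + 78.0.0.0/8 (H4) depth=8

== LOOKUPS ==
["H5","no-route","H6","H2","H1","H3","H6","H1","H6","H6","H4","H5","H3","H5","H4","H4"]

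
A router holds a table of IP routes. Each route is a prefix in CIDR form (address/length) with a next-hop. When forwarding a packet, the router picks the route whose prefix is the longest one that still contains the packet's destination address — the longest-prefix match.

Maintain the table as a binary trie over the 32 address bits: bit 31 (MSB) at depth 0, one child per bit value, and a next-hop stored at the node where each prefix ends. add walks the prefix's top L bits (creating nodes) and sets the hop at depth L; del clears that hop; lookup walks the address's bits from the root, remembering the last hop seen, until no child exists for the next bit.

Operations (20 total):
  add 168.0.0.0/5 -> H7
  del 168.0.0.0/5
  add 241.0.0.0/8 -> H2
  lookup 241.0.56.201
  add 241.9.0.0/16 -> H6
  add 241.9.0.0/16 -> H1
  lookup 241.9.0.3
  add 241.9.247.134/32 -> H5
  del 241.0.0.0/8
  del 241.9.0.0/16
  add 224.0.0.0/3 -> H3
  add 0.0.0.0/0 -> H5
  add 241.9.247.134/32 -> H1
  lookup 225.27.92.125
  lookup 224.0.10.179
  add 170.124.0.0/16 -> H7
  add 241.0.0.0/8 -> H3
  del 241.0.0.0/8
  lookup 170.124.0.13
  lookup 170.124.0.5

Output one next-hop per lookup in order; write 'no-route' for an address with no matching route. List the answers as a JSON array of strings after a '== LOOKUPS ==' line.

Apply in order:
  + 168.0.0.0/5 (H7) depth=5
  - 168.0.0.0/5 clear@5
  + 241.0.0.0/8 (H2) depth=8
  Q 241.0.56.201: descend 11110001 ; hops seen [H2] ; pick H2
  + 241.9.0.0/16 (H6) depth=16
  + 241.9.0.0/16 (H1) depth=16
  Q 241.9.0.3: descend 1111000100001001 ; hops seen [H2,H1] ; pick H1
  + 241.9.247.134/32 (H5) depth=32
  - 241.0.0.0/8 clear@8
  - 241.9.0.0/16 clear@16
  + 224.0.0.0/3 (H3) depth=3
  + 0.0.0.0/0 (H5) depth=0
  + 241.9.247.134/32 (H1) depth=32
  Q 225.27.92.125: descend 111 ; hops seen [H5,H3] ; pick H3
  Q 224.0.10.179: descend 111 ; hops seen [H5,H3] ; pick H3
  + 170.124.0.0/16 (H7) depth=16
  + 241.0.0.0/8 (H3) depth=8
  - 241.0.0.0/8 clear@8
  Q 170.124.0.13: descend 1010101001111100 ; hops seen [H5,H7] ; pick H7
  Q 170.124.0.5: descend 1010101001111100 ; hops seen [H5,H7] ; pick H7

== LOOKUPS ==
["H2","H1","H3","H3","H7","H7"]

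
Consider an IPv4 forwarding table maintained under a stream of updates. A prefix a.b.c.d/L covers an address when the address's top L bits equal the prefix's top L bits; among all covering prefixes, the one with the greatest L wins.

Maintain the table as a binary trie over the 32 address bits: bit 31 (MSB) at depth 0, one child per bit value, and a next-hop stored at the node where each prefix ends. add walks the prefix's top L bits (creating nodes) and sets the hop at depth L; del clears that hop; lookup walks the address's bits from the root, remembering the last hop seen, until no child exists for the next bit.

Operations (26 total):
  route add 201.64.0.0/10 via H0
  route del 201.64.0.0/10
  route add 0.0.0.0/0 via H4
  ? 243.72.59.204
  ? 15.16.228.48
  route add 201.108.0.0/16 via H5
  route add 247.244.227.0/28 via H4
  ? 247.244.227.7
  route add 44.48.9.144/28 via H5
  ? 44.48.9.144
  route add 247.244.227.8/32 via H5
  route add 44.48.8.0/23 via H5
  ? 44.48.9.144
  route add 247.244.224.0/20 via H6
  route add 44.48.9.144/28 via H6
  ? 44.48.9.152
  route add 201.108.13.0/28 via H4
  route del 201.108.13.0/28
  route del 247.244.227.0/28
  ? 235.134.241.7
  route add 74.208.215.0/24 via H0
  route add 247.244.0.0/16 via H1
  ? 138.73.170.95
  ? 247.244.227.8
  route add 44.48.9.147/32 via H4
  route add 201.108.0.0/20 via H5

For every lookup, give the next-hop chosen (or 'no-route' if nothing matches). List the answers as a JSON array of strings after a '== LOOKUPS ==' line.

Apply in order:
  + 201.64.0.0/10 (H0) depth=10
  - 201.64.0.0/10 clear@10
  + 0.0.0.0/0 (H4) depth=0
  lookup 243.72.59.204: bits 11 walk d0:H4→d1:-→d2:- -> H4
  lookup 15.16.228.48: bits ε walk d0:H4 -> H4
  + 201.108.0.0/16 (H5) depth=16
  + 247.244.227.0/28 (H4) depth=28
  lookup 247.244.227.7: bits 1111011111110100111000110000 walk d0:H4→d1:-→d2:-→d3:-→d4:-→d5:-→d6:-→d7:-→d8:-→d9:-→d10:-→d11:-→d12:-→d13:-→d14:-→d15:-→d16:-→d17:-→d18:-→d19:-→d20:-→d21:-→d22:-→d23:-→d24:-→d25:-→d26:-→d27:-→d28:H4 -> H4
  + 44.48.9.144/28 (H5) depth=28
  lookup 44.48.9.144: bits 0010110000110000000010011001 walk d0:H4→d1:-→d2:-→d3:-→d4:-→d5:-→d6:-→d7:-→d8:-→d9:-→d10:-→d11:-→d12:-→d13:-→d14:-→d15:-→d16:-→d17:-→d18:-→d19:-→d20:-→d21:-→d22:-→d23:-→d24:-→d25:-→d26:-→d27:-→d28:H5 -> H5
  + 247.244.227.8/32 (H5) depth=32
  + 44.48.8.0/23 (H5) depth=23
  lookup 44.48.9.144: bits 0010110000110000000010011001 walk d0:H4→d1:-→d2:-→d3:-→d4:-→d5:-→d6:-→d7:-→d8:-→d9:-→d10:-→d11:-→d12:-→d13:-→d14:-→d15:-→d16:-→d17:-→d18:-→d19:-→d20:-→d21:-→d22:-→d23:H5→d24:-→d25:-→d26:-→d27:-→d28:H5 -> H5
  + 247.244.224.0/20 (H6) depth=20
  + 44.48.9.144/28 (H6) depth=28
  lookup 44.48.9.152: bits 0010110000110000000010011001 walk d0:H4→d1:-→d2:-→d3:-→d4:-→d5:-→d6:-→d7:-→d8:-→d9:-→d10:-→d11:-→d12:-→d13:-→d14:-→d15:-→d16:-→d17:-→d18:-→d19:-→d20:-→d21:-→d22:-→d23:H5→d24:-→d25:-→d26:-→d27:-→d28:H6 -> H6
  + 201.108.13.0/28 (H4) depth=28
  - 201.108.13.0/28 clear@28
  - 247.244.227.0/28 clear@28
  lookup 235.134.241.7: bits 111 walk d0:H4→d1:-→d2:-→d3:- -> H4
  + 74.208.215.0/24 (H0) depth=24
  + 247.244.0.0/16 (H1) depth=16
  lookup 138.73.170.95: bits 1 walk d0:H4→d1:- -> H4
  lookup 247.244.227.8: bits 11110111111101001110001100001000 walk d0:H4→d1:-→d2:-→d3:-→d4:-→d5:-→d6:-→d7:-→d8:-→d9:-→d10:-→d11:-→d12:-→d13:-→d14:-→d15:-→d16:H1→d17:-→d18:-→d19:-→d20:H6→d21:-→d22:-→d23:-→d24:-→d25:-→d26:-→d27:-→d28:-→d29:-→d30:-→d31:-→d32:H5 -> H5
  + 44.48.9.147/32 (H4) depth=32
  + 201.108.0.0/20 (H5) depth=20

== LOOKUPS ==
["H4","H4","H4","H5","H5","H6","H4","H4","H5"]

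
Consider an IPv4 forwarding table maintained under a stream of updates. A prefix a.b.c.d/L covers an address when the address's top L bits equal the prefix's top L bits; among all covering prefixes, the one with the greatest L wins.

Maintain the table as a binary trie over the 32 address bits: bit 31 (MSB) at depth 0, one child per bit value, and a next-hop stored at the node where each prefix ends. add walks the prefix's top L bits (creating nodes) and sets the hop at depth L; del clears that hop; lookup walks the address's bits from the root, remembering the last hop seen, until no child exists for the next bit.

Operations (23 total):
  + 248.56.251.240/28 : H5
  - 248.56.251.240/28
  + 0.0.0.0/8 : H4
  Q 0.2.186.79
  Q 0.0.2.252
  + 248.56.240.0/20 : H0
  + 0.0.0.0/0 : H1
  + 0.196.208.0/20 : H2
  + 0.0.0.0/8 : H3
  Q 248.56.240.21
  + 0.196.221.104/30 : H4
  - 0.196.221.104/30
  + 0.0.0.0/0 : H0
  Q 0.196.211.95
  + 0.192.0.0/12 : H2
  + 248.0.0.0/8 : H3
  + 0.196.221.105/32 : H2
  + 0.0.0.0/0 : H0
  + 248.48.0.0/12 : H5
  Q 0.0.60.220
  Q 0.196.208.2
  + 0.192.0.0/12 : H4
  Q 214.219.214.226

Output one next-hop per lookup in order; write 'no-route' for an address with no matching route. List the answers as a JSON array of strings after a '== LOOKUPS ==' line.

Trace:
  add 248.56.251.240/28 -> H5 at depth 28
  del 248.56.251.240/28 (clear depth 28)
  add 0.0.0.0/8 -> H4 at depth 8
  ? 0.2.186.79  path d0:-→d1:-→d2:-→d3:-→d4:-→d5:-→d6:-→d7:-→d8:H4  best=H4
  ? 0.0.2.252  path d0:-→d1:-→d2:-→d3:-→d4:-→d5:-→d6:-→d7:-→d8:H4  best=H4
  add 248.56.240.0/20 -> H0 at depth 20
  add 0.0.0.0/0 -> H1 at depth 0
  add 0.196.208.0/20 -> H2 at depth 20
  add 0.0.0.0/8 -> H3 at depth 8
  ? 248.56.240.21  path d0:H1→d1:-→d2:-→d3:-→d4:-→d5:-→d6:-→d7:-→d8:-→d9:-→d10:-→d11:-→d12:-→d13:-→d14:-→d15:-→d16:-→d17:-→d18:-→d19:-→d20:H0  best=H0
  add 0.196.221.104/30 -> H4 at depth 30
  del 0.196.221.104/30 (clear depth 30)
  add 0.0.0.0/0 -> H0 at depth 0
  ? 0.196.211.95  path d0:H0→d1:-→d2:-→d3:-→d4:-→d5:-→d6:-→d7:-→d8:H3→d9:-→d10:-→d11:-→d12:-→d13:-→d14:-→d15:-→d16:-→d17:-→d18:-→d19:-→d20:H2  best=H2
  add 0.192.0.0/12 -> H2 at depth 12
  add 248.0.0.0/8 -> H3 at depth 8
  add 0.196.221.105/32 -> H2 at depth 32
  add 0.0.0.0/0 -> H0 at depth 0
  add 248.48.0.0/12 -> H5 at depth 12
  ? 0.0.60.220  path d0:H0→d1:-→d2:-→d3:-→d4:-→d5:-→d6:-→d7:-→d8:H3  best=H3
  ? 0.196.208.2  path d0:H0→d1:-→d2:-→d3:-→d4:-→d5:-→d6:-→d7:-→d8:H3→d9:-→d10:-→d11:-→d12:H2→d13:-→d14:-→d15:-→d16:-→d17:-→d18:-→d19:-→d20:H2  best=H2
  add 0.192.0.0/12 -> H4 at depth 12
  ? 214.219.214.226  path d0:H0→d1:-→d2:-  best=H0

== LOOKUPS ==
["H4","H4","H0","H2","H3","H2","H0"]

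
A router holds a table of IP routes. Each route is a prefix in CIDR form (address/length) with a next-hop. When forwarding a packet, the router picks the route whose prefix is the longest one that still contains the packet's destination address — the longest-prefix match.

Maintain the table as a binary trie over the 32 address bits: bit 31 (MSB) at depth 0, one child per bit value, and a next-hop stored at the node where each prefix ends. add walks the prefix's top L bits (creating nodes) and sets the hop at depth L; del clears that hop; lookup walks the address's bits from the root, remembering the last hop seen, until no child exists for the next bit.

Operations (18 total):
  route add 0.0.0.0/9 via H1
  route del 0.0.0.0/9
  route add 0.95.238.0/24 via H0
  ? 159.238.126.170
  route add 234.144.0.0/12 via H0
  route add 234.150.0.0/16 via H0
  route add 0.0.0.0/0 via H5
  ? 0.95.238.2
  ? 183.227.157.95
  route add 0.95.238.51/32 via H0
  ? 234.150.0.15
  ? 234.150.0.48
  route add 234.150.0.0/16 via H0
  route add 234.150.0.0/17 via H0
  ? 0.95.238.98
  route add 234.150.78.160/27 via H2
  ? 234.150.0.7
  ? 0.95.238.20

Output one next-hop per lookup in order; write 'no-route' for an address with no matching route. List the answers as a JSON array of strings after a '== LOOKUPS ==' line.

Process each operation:
  + 0.0.0.0/9 (H1) depth=9
  del 0.0.0.0/9 (clear depth 9)
  + 0.95.238.0/24 (H0) depth=24
  Q 159.238.126.170: descend ε ; hops seen [∅] ; pick no-route
  + 234.144.0.0/12 (H0) depth=12
  + 234.150.0.0/16 (H0) depth=16
  + 0.0.0.0/0 (H5) depth=0
  Q 0.95.238.2: descend 000000000101111111101110 ; hops seen [H5,H0] ; pick H0
  Q 183.227.157.95: descend 1 ; hops seen [H5] ; pick H5
  + 0.95.238.51/32 (H0) depth=32
  Q 234.150.0.15: descend 1110101010010110 ; hops seen [H5,H0,H0] ; pick H0
  Q 234.150.0.48: descend 1110101010010110 ; hops seen [H5,H0,H0] ; pick H0
  + 234.150.0.0/16 (H0) depth=16
  + 234.150.0.0/17 (H0) depth=17
  Q 0.95.238.98: descend 0000000001011111111011100 ; hops seen [H5,H0] ; pick H0
  + 234.150.78.160/27 (H2) depth=27
  Q 234.150.0.7: descend 11101010100101100 ; hops seen [H5,H0,H0,H0] ; pick H0
  Q 0.95.238.20: descend 00000000010111111110111000 ; hops seen [H5,H0] ; pick H0

== LOOKUPS ==
["no-route","H0","H5","H0","H0","H0","H0","H0"]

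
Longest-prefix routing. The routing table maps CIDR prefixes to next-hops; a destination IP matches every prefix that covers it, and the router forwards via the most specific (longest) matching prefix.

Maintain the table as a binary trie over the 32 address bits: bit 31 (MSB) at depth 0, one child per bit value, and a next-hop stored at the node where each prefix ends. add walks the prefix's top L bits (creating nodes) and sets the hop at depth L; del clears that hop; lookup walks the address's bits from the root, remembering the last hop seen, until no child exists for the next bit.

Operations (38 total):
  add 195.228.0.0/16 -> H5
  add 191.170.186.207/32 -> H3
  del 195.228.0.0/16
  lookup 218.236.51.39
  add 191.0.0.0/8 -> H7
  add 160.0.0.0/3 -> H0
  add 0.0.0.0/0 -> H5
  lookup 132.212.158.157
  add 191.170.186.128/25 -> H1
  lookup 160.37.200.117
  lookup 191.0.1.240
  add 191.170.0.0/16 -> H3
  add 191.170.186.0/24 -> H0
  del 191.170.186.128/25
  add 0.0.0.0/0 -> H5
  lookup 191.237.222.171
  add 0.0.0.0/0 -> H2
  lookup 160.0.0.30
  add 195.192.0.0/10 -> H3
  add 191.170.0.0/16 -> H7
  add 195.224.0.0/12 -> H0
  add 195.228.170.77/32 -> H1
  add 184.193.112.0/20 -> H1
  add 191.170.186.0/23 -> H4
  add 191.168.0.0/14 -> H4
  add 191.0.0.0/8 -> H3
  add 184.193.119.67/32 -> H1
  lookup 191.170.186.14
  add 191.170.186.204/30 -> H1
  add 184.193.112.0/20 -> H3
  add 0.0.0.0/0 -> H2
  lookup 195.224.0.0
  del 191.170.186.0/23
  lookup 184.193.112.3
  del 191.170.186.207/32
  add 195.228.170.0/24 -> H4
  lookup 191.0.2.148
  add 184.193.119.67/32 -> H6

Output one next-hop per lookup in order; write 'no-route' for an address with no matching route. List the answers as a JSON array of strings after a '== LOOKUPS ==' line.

Trace:
  add 195.228.0.0/16 -> H5 at depth 16
  add 191.170.186.207/32 -> H3 at depth 32
  del 195.228.0.0/16 (clear depth 16)
  lookup 218.236.51.39: bits 110 walk d0:-→d1:-→d2:-→d3:- -> no-route
  add 191.0.0.0/8 -> H7 at depth 8
  add 160.0.0.0/3 -> H0 at depth 3
  add 0.0.0.0/0 -> H5 at depth 0
  lookup 132.212.158.157: bits 10 walk d0:H5→d1:-→d2:- -> H5
  add 191.170.186.128/25 -> H1 at depth 25
  lookup 160.37.200.117: bits 101 walk d0:H5→d1:-→d2:-→d3:H0 -> H0
  lookup 191.0.1.240: bits 10111111 walk d0:H5→d1:-→d2:-→d3:H0→d4:-→d5:-→d6:-→d7:-→d8:H7 -> H7
  add 191.170.0.0/16 -> H3 at depth 16
  add 191.170.186.0/24 -> H0 at depth 24
  del 191.170.186.128/25 (clear depth 25)
  add 0.0.0.0/0 -> H5 at depth 0
  lookup 191.237.222.171: bits 101111111 walk d0:H5→d1:-→d2:-→d3:H0→d4:-→d5:-→d6:-→d7:-→d8:H7→d9:- -> H7
  add 0.0.0.0/0 -> H2 at depth 0
  lookup 160.0.0.30: bits 101 walk d0:H2→d1:-→d2:-→d3:H0 -> H0
  add 195.192.0.0/10 -> H3 at depth 10
  add 191.170.0.0/16 -> H7 at depth 16
  add 195.224.0.0/12 -> H0 at depth 12
  add 195.228.170.77/32 -> H1 at depth 32
  add 184.193.112.0/20 -> H1 at depth 20
  add 191.170.186.0/23 -> H4 at depth 23
  add 191.168.0.0/14 -> H4 at depth 14
  add 191.0.0.0/8 -> H3 at depth 8
  add 184.193.119.67/32 -> H1 at depth 32
  lookup 191.170.186.14: bits 101111111010101010111010 walk d0:H2→d1:-→d2:-→d3:H0→d4:-→d5:-→d6:-→d7:-→d8:H3→d9:-→d10:-→d11:-→d12:-→d13:-→d14:H4→d15:-→d16:H7→d17:-→d18:-→d19:-→d20:-→d21:-→d22:-→d23:H4→d24:H0 -> H0
  add 191.170.186.204/30 -> H1 at depth 30
  add 184.193.112.0/20 -> H3 at depth 20
  add 0.0.0.0/0 -> H2 at depth 0
  lookup 195.224.0.0: bits 1100001111100 walk d0:H2→d1:-→d2:-→d3:-→d4:-→d5:-→d6:-→d7:-→d8:-→d9:-→d10:H3→d11:-→d12:H0→d13:- -> H0
  del 191.170.186.0/23 (clear depth 23)
  lookup 184.193.112.3: bits 101110001100000101110 walk d0:H2→d1:-→d2:-→d3:H0→d4:-→d5:-→d6:-→d7:-→d8:-→d9:-→d10:-→d11:-→d12:-→d13:-→d14:-→d15:-→d16:-→d17:-→d18:-→d19:-→d20:H3→d21:- -> H3
  del 191.170.186.207/32 (clear depth 32)
  add 195.228.170.0/24 -> H4 at depth 24
  lookup 191.0.2.148: bits 10111111 walk d0:H2→d1:-→d2:-→d3:H0→d4:-→d5:-→d6:-→d7:-→d8:H3 -> H3
  add 184.193.119.67/32 -> H6 at depth 32

== LOOKUPS ==
["no-route","H5","H0","H7","H7","H0","H0","H0","H3","H3"]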